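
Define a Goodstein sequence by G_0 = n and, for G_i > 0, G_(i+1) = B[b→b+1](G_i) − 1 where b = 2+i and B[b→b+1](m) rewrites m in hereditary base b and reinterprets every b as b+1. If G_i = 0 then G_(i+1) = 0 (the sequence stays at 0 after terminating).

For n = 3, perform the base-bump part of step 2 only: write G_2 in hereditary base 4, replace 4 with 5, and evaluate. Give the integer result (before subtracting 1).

3

G_0=3  [base 2] 2 + 1  →[2↦3]→  3 + 1 = 4  −1 ⇒ G_1=3
G_1=3  [base 3] 3  →[3↦4]→  4 = 4  −1 ⇒ G_2=3
G_2=3  [base 4] 3  →[4↦5]→  3 = 3  −1 ⇒ G_3=2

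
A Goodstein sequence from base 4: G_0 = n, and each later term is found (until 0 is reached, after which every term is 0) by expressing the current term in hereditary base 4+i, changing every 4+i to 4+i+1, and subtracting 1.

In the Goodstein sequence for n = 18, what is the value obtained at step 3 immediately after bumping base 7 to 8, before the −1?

54

step 0: 18 = 4^2 + 2; sub 5 for 4: 5^2 + 2; = 27; G_1 = 27−1 = 26
step 1: 26 = 5^2 + 1; sub 6 for 5: 6^2 + 1; = 37; G_2 = 37−1 = 36
step 2: 36 = 6^2; sub 7 for 6: 7^2; = 49; G_3 = 49−1 = 48
step 3: 48 = 6·7 + 6; sub 8 for 7: 6·8 + 6; = 54; G_4 = 54−1 = 53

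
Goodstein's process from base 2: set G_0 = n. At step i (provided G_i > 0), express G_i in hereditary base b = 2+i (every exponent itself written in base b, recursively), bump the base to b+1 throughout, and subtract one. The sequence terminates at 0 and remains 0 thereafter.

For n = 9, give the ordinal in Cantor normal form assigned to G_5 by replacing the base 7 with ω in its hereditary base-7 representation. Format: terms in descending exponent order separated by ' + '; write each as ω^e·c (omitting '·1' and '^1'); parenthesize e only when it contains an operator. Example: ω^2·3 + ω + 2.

G_0=9  [base 2] 2^(2 + 1) + 1  →[2↦3]→  3^(3 + 1) + 1 = 82  −1 ⇒ G_1=81
G_1=81  [base 3] 3^(3 + 1)  →[3↦4]→  4^(4 + 1) = 1024  −1 ⇒ G_2=1023
G_2=1023  [base 4] 3·4^4 + 3·4^3 + 3·4^2 + 3·4 + 3  →[4↦5]→  3·5^5 + 3·5^3 + 3·5^2 + 3·5 + 3 = 9843  −1 ⇒ G_3=9842
G_3=9842  [base 5] 3·5^5 + 3·5^3 + 3·5^2 + 3·5 + 2  →[5↦6]→  3·6^6 + 3·6^3 + 3·6^2 + 3·6 + 2 = 140744  −1 ⇒ G_4=140743
G_4=140743  [base 6] 3·6^6 + 3·6^3 + 3·6^2 + 3·6 + 1  →[6↦7]→  3·7^7 + 3·7^3 + 3·7^2 + 3·7 + 1 = 2471827  −1 ⇒ G_5=2471826
G_5=2471826  [base 7] 3·7^7 + 3·7^3 + 3·7^2 + 3·7  →[7↦8]→  3·8^8 + 3·8^3 + 3·8^2 + 3·8 = 50333400  −1 ⇒ G_6=50333399

ω^ω·3 + ω^3·3 + ω^2·3 + ω·3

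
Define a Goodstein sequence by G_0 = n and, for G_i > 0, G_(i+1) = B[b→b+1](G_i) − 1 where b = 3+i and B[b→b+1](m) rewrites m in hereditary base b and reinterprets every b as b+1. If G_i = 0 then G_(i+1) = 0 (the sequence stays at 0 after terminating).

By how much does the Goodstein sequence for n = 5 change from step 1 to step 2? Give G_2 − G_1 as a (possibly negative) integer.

0

G_0=5  [base 3] 3 + 2  →[3↦4]→  4 + 2 = 6  −1 ⇒ G_1=5
G_1=5  [base 4] 4 + 1  →[4↦5]→  5 + 1 = 6  −1 ⇒ G_2=5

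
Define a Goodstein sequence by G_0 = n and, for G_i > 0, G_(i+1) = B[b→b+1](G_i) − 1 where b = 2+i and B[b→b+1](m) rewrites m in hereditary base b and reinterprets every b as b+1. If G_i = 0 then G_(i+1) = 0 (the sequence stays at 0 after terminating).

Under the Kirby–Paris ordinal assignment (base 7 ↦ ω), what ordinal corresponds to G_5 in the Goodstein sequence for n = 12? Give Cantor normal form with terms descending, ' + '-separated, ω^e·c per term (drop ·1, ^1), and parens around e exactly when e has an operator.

ω^(ω + 1) + ω^2·2 + ω + 4

(0) 12|_2 = 2^(2 + 1) + 2^2 ↦ 3^(3 + 1) + 3^3|_3 = 108 ⇒ 107
(1) 107|_3 = 3^(3 + 1) + 2·3^2 + 2·3 + 2 ↦ 4^(4 + 1) + 2·4^2 + 2·4 + 2|_4 = 1066 ⇒ 1065
(2) 1065|_4 = 4^(4 + 1) + 2·4^2 + 2·4 + 1 ↦ 5^(5 + 1) + 2·5^2 + 2·5 + 1|_5 = 15686 ⇒ 15685
(3) 15685|_5 = 5^(5 + 1) + 2·5^2 + 2·5 ↦ 6^(6 + 1) + 2·6^2 + 2·6|_6 = 280020 ⇒ 280019
(4) 280019|_6 = 6^(6 + 1) + 2·6^2 + 6 + 5 ↦ 7^(7 + 1) + 2·7^2 + 7 + 5|_7 = 5764911 ⇒ 5764910
(5) 5764910|_7 = 7^(7 + 1) + 2·7^2 + 7 + 4 ↦ 8^(8 + 1) + 2·8^2 + 8 + 4|_8 = 134217868 ⇒ 134217867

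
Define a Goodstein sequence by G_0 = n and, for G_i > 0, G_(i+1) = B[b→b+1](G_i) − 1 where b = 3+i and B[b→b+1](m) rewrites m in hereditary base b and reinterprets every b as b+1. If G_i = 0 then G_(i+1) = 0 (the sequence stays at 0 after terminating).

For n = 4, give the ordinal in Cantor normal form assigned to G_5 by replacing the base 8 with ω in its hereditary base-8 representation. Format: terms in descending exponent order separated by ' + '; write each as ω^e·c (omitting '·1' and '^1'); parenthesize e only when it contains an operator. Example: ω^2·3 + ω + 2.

base 3: 4 = 3 + 1; at 4: 4 + 1 = 5; next = 4
base 4: 4 = 4; at 5: 5 = 5; next = 4
base 5: 4 = 4; at 6: 4 = 4; next = 3
base 6: 3 = 3; at 7: 3 = 3; next = 2
base 7: 2 = 2; at 8: 2 = 2; next = 1
base 8: 1 = 1; at 9: 1 = 1; next = 0

1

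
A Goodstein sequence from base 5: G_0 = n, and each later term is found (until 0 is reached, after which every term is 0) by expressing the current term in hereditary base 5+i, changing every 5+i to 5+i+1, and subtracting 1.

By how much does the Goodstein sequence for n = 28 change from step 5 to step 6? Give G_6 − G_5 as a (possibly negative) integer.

[0] 28 ≡ 5^2 + 3 (base 5). Lift 6: 39. −1: 38.
[1] 38 ≡ 6^2 + 2 (base 6). Lift 7: 51. −1: 50.
[2] 50 ≡ 7^2 + 1 (base 7). Lift 8: 65. −1: 64.
[3] 64 ≡ 8^2 (base 8). Lift 9: 81. −1: 80.
[4] 80 ≡ 8·9 + 8 (base 9). Lift 10: 88. −1: 87.
[5] 87 ≡ 8·10 + 7 (base 10). Lift 11: 95. −1: 94.

7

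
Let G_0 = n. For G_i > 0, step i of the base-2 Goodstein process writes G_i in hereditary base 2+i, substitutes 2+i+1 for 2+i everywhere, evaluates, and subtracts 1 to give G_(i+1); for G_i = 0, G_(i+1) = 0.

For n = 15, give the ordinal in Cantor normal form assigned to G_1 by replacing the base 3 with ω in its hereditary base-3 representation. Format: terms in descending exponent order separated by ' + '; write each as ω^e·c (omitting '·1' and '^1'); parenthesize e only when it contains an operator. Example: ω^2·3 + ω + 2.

G_0=15  [base 2] 2^(2 + 1) + 2^2 + 2 + 1  →[2↦3]→  3^(3 + 1) + 3^3 + 3 + 1 = 112  −1 ⇒ G_1=111
G_1=111  [base 3] 3^(3 + 1) + 3^3 + 3  →[3↦4]→  4^(4 + 1) + 4^4 + 4 = 1284  −1 ⇒ G_2=1283

ω^(ω + 1) + ω^ω + ω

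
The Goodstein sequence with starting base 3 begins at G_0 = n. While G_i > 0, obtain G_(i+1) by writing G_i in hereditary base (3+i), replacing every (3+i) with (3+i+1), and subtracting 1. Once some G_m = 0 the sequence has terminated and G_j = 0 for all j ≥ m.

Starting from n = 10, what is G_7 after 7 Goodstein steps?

39

G_0 = 10. HB_3(10) = 3^2 + 1. Bump = 17. G_1 = 16.
G_1 = 16. HB_4(16) = 4^2. Bump = 25. G_2 = 24.
G_2 = 24. HB_5(24) = 4·5 + 4. Bump = 28. G_3 = 27.
G_3 = 27. HB_6(27) = 4·6 + 3. Bump = 31. G_4 = 30.
G_4 = 30. HB_7(30) = 4·7 + 2. Bump = 34. G_5 = 33.
G_5 = 33. HB_8(33) = 4·8 + 1. Bump = 37. G_6 = 36.
G_6 = 36. HB_9(36) = 4·9. Bump = 40. G_7 = 39.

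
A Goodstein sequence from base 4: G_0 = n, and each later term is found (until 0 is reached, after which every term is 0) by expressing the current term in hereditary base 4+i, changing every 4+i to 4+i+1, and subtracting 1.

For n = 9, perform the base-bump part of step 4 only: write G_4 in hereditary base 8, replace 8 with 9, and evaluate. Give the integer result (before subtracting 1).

i=0: 9 = 2·4 + 1 (b=4); 4→5: 2·5 + 1 = 11; 11−1 = 10
i=1: 10 = 2·5 (b=5); 5→6: 2·6 = 12; 12−1 = 11
i=2: 11 = 6 + 5 (b=6); 6→7: 7 + 5 = 12; 12−1 = 11
i=3: 11 = 7 + 4 (b=7); 7→8: 8 + 4 = 12; 12−1 = 11
i=4: 11 = 8 + 3 (b=8); 8→9: 9 + 3 = 12; 12−1 = 11

12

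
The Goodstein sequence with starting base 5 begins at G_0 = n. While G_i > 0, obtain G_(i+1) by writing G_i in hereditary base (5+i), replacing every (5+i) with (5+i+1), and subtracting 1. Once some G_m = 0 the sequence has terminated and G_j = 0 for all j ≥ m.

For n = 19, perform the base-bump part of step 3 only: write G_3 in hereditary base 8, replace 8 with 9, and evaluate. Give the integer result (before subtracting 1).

base 5: 19 = 3·5 + 4; at 6: 3·6 + 4 = 22; next = 21
base 6: 21 = 3·6 + 3; at 7: 3·7 + 3 = 24; next = 23
base 7: 23 = 3·7 + 2; at 8: 3·8 + 2 = 26; next = 25
base 8: 25 = 3·8 + 1; at 9: 3·9 + 1 = 28; next = 27

28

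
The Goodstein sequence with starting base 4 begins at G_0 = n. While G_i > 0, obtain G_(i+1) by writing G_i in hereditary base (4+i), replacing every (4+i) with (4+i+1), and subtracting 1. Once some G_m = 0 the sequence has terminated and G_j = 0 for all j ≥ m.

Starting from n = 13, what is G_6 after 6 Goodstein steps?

step 0: 13 = 3·4 + 1; sub 5 for 4: 3·5 + 1; = 16; G_1 = 16−1 = 15
step 1: 15 = 3·5; sub 6 for 5: 3·6; = 18; G_2 = 18−1 = 17
step 2: 17 = 2·6 + 5; sub 7 for 6: 2·7 + 5; = 19; G_3 = 19−1 = 18
step 3: 18 = 2·7 + 4; sub 8 for 7: 2·8 + 4; = 20; G_4 = 20−1 = 19
step 4: 19 = 2·8 + 3; sub 9 for 8: 2·9 + 3; = 21; G_5 = 21−1 = 20
step 5: 20 = 2·9 + 2; sub 10 for 9: 2·10 + 2; = 22; G_6 = 22−1 = 21
step 6: 21 = 2·10 + 1; sub 11 for 10: 2·11 + 1; = 23; G_7 = 23−1 = 22

21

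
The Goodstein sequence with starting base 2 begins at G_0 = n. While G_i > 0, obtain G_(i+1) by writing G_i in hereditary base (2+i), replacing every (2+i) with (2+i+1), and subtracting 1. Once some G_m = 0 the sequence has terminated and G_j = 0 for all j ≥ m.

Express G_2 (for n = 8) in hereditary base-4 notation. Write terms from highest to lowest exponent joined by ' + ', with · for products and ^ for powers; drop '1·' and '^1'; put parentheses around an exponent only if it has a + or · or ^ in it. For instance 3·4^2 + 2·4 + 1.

G_0=8  [base 2] 2^(2 + 1)  →[2↦3]→  3^(3 + 1) = 81  −1 ⇒ G_1=80
G_1=80  [base 3] 2·3^3 + 2·3^2 + 2·3 + 2  →[3↦4]→  2·4^4 + 2·4^2 + 2·4 + 2 = 554  −1 ⇒ G_2=553
G_2=553  [base 4] 2·4^4 + 2·4^2 + 2·4 + 1  →[4↦5]→  2·5^5 + 2·5^2 + 2·5 + 1 = 6311  −1 ⇒ G_3=6310

2·4^4 + 2·4^2 + 2·4 + 1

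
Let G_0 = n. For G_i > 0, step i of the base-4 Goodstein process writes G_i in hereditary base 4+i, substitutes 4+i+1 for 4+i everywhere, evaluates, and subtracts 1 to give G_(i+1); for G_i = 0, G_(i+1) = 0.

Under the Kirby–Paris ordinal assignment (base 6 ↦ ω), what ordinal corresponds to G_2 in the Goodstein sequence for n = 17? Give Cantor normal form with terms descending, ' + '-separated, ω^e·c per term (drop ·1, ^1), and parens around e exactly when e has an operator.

ω·5 + 5

step 0: 17 = 4^2 + 1; sub 5 for 4: 5^2 + 1; = 26; G_1 = 26−1 = 25
step 1: 25 = 5^2; sub 6 for 5: 6^2; = 36; G_2 = 36−1 = 35
step 2: 35 = 5·6 + 5; sub 7 for 6: 5·7 + 5; = 40; G_3 = 40−1 = 39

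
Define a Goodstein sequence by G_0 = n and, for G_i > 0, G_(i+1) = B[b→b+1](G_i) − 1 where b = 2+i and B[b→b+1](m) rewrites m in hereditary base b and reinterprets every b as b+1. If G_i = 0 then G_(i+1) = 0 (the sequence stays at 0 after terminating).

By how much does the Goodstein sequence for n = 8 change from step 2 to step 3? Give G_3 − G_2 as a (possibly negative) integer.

G_0=8  [base 2] 2^(2 + 1)  →[2↦3]→  3^(3 + 1) = 81  −1 ⇒ G_1=80
G_1=80  [base 3] 2·3^3 + 2·3^2 + 2·3 + 2  →[3↦4]→  2·4^4 + 2·4^2 + 2·4 + 2 = 554  −1 ⇒ G_2=553
G_2=553  [base 4] 2·4^4 + 2·4^2 + 2·4 + 1  →[4↦5]→  2·5^5 + 2·5^2 + 2·5 + 1 = 6311  −1 ⇒ G_3=6310

5757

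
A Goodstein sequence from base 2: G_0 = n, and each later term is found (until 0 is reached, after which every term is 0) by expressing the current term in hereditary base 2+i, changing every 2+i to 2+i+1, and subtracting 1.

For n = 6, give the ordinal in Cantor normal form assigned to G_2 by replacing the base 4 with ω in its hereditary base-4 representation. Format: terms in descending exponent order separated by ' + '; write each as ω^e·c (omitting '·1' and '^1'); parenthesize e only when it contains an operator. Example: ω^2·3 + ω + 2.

ω^ω + 1

step 0: 6 = 2^2 + 2; sub 3 for 2: 3^3 + 3; = 30; G_1 = 30−1 = 29
step 1: 29 = 3^3 + 2; sub 4 for 3: 4^4 + 2; = 258; G_2 = 258−1 = 257
step 2: 257 = 4^4 + 1; sub 5 for 4: 5^5 + 1; = 3126; G_3 = 3126−1 = 3125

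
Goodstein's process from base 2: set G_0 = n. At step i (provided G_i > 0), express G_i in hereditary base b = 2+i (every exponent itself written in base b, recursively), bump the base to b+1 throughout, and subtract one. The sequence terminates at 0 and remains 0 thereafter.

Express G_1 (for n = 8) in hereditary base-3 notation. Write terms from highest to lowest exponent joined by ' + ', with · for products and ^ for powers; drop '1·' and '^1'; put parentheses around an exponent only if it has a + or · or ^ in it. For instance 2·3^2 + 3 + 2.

2·3^3 + 2·3^2 + 2·3 + 2

G_0 = 8. HB_2(8) = 2^(2 + 1). Bump = 81. G_1 = 80.
G_1 = 80. HB_3(80) = 2·3^3 + 2·3^2 + 2·3 + 2. Bump = 554. G_2 = 553.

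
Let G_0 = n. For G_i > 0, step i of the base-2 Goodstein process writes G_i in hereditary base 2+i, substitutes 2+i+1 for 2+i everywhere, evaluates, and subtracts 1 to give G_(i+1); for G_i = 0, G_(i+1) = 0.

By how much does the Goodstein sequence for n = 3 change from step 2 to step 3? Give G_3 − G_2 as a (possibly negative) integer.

-1

G_0=3  [base 2] 2 + 1  →[2↦3]→  3 + 1 = 4  −1 ⇒ G_1=3
G_1=3  [base 3] 3  →[3↦4]→  4 = 4  −1 ⇒ G_2=3
G_2=3  [base 4] 3  →[4↦5]→  3 = 3  −1 ⇒ G_3=2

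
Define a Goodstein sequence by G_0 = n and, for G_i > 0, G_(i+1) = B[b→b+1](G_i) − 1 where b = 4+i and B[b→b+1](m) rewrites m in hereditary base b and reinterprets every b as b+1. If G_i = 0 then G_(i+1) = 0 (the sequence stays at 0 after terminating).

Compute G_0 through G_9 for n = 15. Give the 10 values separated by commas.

15, 17, 19, 21, 23, 24, 25, 26, 27, 28

base 4: 15 = 3·4 + 3; at 5: 3·5 + 3 = 18; next = 17
base 5: 17 = 3·5 + 2; at 6: 3·6 + 2 = 20; next = 19
base 6: 19 = 3·6 + 1; at 7: 3·7 + 1 = 22; next = 21
base 7: 21 = 3·7; at 8: 3·8 = 24; next = 23
base 8: 23 = 2·8 + 7; at 9: 2·9 + 7 = 25; next = 24
base 9: 24 = 2·9 + 6; at 10: 2·10 + 6 = 26; next = 25
base 10: 25 = 2·10 + 5; at 11: 2·11 + 5 = 27; next = 26
base 11: 26 = 2·11 + 4; at 12: 2·12 + 4 = 28; next = 27
base 12: 27 = 2·12 + 3; at 13: 2·13 + 3 = 29; next = 28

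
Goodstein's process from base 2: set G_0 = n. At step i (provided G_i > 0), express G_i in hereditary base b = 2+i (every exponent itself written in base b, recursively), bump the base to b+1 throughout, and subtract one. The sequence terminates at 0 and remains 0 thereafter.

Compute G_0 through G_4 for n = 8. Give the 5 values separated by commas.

8, 80, 553, 6310, 93395

[0] 8 ≡ 2^(2 + 1) (base 2). Lift 3: 81. −1: 80.
[1] 80 ≡ 2·3^3 + 2·3^2 + 2·3 + 2 (base 3). Lift 4: 554. −1: 553.
[2] 553 ≡ 2·4^4 + 2·4^2 + 2·4 + 1 (base 4). Lift 5: 6311. −1: 6310.
[3] 6310 ≡ 2·5^5 + 2·5^2 + 2·5 (base 5). Lift 6: 93396. −1: 93395.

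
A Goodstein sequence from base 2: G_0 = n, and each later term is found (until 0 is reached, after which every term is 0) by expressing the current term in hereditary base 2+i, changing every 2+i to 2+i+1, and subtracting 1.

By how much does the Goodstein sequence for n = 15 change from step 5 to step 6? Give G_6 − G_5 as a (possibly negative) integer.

G_0 = 15. HB_2(15) = 2^(2 + 1) + 2^2 + 2 + 1. Bump = 112. G_1 = 111.
G_1 = 111. HB_3(111) = 3^(3 + 1) + 3^3 + 3. Bump = 1284. G_2 = 1283.
G_2 = 1283. HB_4(1283) = 4^(4 + 1) + 4^4 + 3. Bump = 18753. G_3 = 18752.
G_3 = 18752. HB_5(18752) = 5^(5 + 1) + 5^5 + 2. Bump = 326594. G_4 = 326593.
G_4 = 326593. HB_6(326593) = 6^(6 + 1) + 6^6 + 1. Bump = 6588345. G_5 = 6588344.
G_5 = 6588344. HB_7(6588344) = 7^(7 + 1) + 7^7. Bump = 150994944. G_6 = 150994943.

144406599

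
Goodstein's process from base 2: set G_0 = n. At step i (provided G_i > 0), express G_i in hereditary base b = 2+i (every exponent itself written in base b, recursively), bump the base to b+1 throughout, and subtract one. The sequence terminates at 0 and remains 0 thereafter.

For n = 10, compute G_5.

4215754

[0] 10 ≡ 2^(2 + 1) + 2 (base 2). Lift 3: 84. −1: 83.
[1] 83 ≡ 3^(3 + 1) + 2 (base 3). Lift 4: 1026. −1: 1025.
[2] 1025 ≡ 4^(4 + 1) + 1 (base 4). Lift 5: 15626. −1: 15625.
[3] 15625 ≡ 5^(5 + 1) (base 5). Lift 6: 279936. −1: 279935.
[4] 279935 ≡ 5·6^6 + 5·6^5 + 5·6^4 + 5·6^3 + 5·6^2 + 5·6 + 5 (base 6). Lift 7: 4215755. −1: 4215754.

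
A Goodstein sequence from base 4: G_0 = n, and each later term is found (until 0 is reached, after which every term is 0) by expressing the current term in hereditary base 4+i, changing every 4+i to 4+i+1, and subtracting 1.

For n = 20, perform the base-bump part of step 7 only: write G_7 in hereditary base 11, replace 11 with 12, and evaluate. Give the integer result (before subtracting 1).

116

G_0=20  [base 4] 4^2 + 4  →[4↦5]→  5^2 + 5 = 30  −1 ⇒ G_1=29
G_1=29  [base 5] 5^2 + 4  →[5↦6]→  6^2 + 4 = 40  −1 ⇒ G_2=39
G_2=39  [base 6] 6^2 + 3  →[6↦7]→  7^2 + 3 = 52  −1 ⇒ G_3=51
G_3=51  [base 7] 7^2 + 2  →[7↦8]→  8^2 + 2 = 66  −1 ⇒ G_4=65
G_4=65  [base 8] 8^2 + 1  →[8↦9]→  9^2 + 1 = 82  −1 ⇒ G_5=81
G_5=81  [base 9] 9^2  →[9↦10]→  10^2 = 100  −1 ⇒ G_6=99
G_6=99  [base 10] 9·10 + 9  →[10↦11]→  9·11 + 9 = 108  −1 ⇒ G_7=107
G_7=107  [base 11] 9·11 + 8  →[11↦12]→  9·12 + 8 = 116  −1 ⇒ G_8=115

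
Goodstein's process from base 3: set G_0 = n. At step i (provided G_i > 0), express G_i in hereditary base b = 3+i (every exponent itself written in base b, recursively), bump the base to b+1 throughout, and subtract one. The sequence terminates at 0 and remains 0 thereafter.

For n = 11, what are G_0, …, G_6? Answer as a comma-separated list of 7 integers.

G_0 = 11. HB_3(11) = 3^2 + 2. Bump = 18. G_1 = 17.
G_1 = 17. HB_4(17) = 4^2 + 1. Bump = 26. G_2 = 25.
G_2 = 25. HB_5(25) = 5^2. Bump = 36. G_3 = 35.
G_3 = 35. HB_6(35) = 5·6 + 5. Bump = 40. G_4 = 39.
G_4 = 39. HB_7(39) = 5·7 + 4. Bump = 44. G_5 = 43.
G_5 = 43. HB_8(43) = 5·8 + 3. Bump = 48. G_6 = 47.

11, 17, 25, 35, 39, 43, 47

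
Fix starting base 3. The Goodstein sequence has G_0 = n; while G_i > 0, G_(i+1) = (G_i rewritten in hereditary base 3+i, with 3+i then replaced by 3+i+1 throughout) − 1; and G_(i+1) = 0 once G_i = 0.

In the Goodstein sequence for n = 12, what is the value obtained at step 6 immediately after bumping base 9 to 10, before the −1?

G_0=12  [base 3] 3^2 + 3  →[3↦4]→  4^2 + 4 = 20  −1 ⇒ G_1=19
G_1=19  [base 4] 4^2 + 3  →[4↦5]→  5^2 + 3 = 28  −1 ⇒ G_2=27
G_2=27  [base 5] 5^2 + 2  →[5↦6]→  6^2 + 2 = 38  −1 ⇒ G_3=37
G_3=37  [base 6] 6^2 + 1  →[6↦7]→  7^2 + 1 = 50  −1 ⇒ G_4=49
G_4=49  [base 7] 7^2  →[7↦8]→  8^2 = 64  −1 ⇒ G_5=63
G_5=63  [base 8] 7·8 + 7  →[8↦9]→  7·9 + 7 = 70  −1 ⇒ G_6=69

76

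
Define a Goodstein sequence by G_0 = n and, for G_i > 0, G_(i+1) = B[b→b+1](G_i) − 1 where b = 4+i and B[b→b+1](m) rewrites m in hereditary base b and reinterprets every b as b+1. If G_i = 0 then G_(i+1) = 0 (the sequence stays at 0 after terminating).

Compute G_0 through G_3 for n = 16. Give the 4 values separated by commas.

16, 24, 27, 30

step 0: 16 = 4^2; sub 5 for 4: 5^2; = 25; G_1 = 25−1 = 24
step 1: 24 = 4·5 + 4; sub 6 for 5: 4·6 + 4; = 28; G_2 = 28−1 = 27
step 2: 27 = 4·6 + 3; sub 7 for 6: 4·7 + 3; = 31; G_3 = 31−1 = 30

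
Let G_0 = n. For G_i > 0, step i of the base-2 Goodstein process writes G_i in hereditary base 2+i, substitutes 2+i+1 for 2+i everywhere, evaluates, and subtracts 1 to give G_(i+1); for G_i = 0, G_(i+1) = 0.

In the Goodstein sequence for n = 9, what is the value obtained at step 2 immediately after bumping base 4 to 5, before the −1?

G_0 = 9. HB_2(9) = 2^(2 + 1) + 1. Bump = 82. G_1 = 81.
G_1 = 81. HB_3(81) = 3^(3 + 1). Bump = 1024. G_2 = 1023.
G_2 = 1023. HB_4(1023) = 3·4^4 + 3·4^3 + 3·4^2 + 3·4 + 3. Bump = 9843. G_3 = 9842.

9843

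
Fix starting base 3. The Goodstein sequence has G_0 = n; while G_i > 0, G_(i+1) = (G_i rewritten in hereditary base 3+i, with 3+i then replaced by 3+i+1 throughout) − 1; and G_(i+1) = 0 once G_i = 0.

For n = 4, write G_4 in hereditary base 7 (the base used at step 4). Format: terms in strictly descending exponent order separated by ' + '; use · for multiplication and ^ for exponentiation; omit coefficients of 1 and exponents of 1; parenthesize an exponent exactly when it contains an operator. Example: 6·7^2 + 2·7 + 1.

step 0: 4 = 3 + 1; sub 4 for 3: 4 + 1; = 5; G_1 = 5−1 = 4
step 1: 4 = 4; sub 5 for 4: 5; = 5; G_2 = 5−1 = 4
step 2: 4 = 4; sub 6 for 5: 4; = 4; G_3 = 4−1 = 3
step 3: 3 = 3; sub 7 for 6: 3; = 3; G_4 = 3−1 = 2
step 4: 2 = 2; sub 8 for 7: 2; = 2; G_5 = 2−1 = 1

2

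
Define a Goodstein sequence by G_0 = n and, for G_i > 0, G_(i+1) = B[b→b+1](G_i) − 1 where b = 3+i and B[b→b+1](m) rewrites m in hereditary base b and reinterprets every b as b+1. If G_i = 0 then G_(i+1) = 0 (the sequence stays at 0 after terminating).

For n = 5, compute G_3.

step 0: 5 = 3 + 2; sub 4 for 3: 4 + 2; = 6; G_1 = 6−1 = 5
step 1: 5 = 4 + 1; sub 5 for 4: 5 + 1; = 6; G_2 = 6−1 = 5
step 2: 5 = 5; sub 6 for 5: 6; = 6; G_3 = 6−1 = 5
step 3: 5 = 5; sub 7 for 6: 5; = 5; G_4 = 5−1 = 4

5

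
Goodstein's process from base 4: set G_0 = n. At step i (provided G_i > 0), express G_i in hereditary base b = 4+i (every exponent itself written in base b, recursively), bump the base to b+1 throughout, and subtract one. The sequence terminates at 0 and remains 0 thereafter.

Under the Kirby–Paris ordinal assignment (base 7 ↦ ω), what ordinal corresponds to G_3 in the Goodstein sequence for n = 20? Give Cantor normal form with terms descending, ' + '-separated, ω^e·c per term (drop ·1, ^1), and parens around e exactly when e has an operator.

ω^2 + 2

step 0: 20 = 4^2 + 4; sub 5 for 4: 5^2 + 5; = 30; G_1 = 30−1 = 29
step 1: 29 = 5^2 + 4; sub 6 for 5: 6^2 + 4; = 40; G_2 = 40−1 = 39
step 2: 39 = 6^2 + 3; sub 7 for 6: 7^2 + 3; = 52; G_3 = 52−1 = 51
step 3: 51 = 7^2 + 2; sub 8 for 7: 8^2 + 2; = 66; G_4 = 66−1 = 65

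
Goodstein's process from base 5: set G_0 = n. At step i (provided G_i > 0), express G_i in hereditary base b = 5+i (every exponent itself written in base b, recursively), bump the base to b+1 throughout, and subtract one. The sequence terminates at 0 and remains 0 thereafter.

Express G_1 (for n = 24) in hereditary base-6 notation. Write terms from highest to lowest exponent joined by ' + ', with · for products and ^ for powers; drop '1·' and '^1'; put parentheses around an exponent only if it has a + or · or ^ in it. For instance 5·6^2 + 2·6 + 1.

[0] 24 ≡ 4·5 + 4 (base 5). Lift 6: 28. −1: 27.
[1] 27 ≡ 4·6 + 3 (base 6). Lift 7: 31. −1: 30.

4·6 + 3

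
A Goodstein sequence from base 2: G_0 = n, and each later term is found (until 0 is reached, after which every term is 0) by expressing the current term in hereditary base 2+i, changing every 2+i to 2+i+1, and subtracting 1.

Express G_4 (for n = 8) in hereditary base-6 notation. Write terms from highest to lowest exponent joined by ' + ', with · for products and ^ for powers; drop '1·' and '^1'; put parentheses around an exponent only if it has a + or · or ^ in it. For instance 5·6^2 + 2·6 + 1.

G_0=8  [base 2] 2^(2 + 1)  →[2↦3]→  3^(3 + 1) = 81  −1 ⇒ G_1=80
G_1=80  [base 3] 2·3^3 + 2·3^2 + 2·3 + 2  →[3↦4]→  2·4^4 + 2·4^2 + 2·4 + 2 = 554  −1 ⇒ G_2=553
G_2=553  [base 4] 2·4^4 + 2·4^2 + 2·4 + 1  →[4↦5]→  2·5^5 + 2·5^2 + 2·5 + 1 = 6311  −1 ⇒ G_3=6310
G_3=6310  [base 5] 2·5^5 + 2·5^2 + 2·5  →[5↦6]→  2·6^6 + 2·6^2 + 2·6 = 93396  −1 ⇒ G_4=93395
G_4=93395  [base 6] 2·6^6 + 2·6^2 + 6 + 5  →[6↦7]→  2·7^7 + 2·7^2 + 7 + 5 = 1647196  −1 ⇒ G_5=1647195

2·6^6 + 2·6^2 + 6 + 5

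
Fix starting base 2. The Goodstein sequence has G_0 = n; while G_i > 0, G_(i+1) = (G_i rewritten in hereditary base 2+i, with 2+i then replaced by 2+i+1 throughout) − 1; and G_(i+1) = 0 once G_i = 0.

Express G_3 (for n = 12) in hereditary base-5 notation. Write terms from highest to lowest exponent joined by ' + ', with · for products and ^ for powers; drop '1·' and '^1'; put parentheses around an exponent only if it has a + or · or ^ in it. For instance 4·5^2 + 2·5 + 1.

5^(5 + 1) + 2·5^2 + 2·5

[0] 12 ≡ 2^(2 + 1) + 2^2 (base 2). Lift 3: 108. −1: 107.
[1] 107 ≡ 3^(3 + 1) + 2·3^2 + 2·3 + 2 (base 3). Lift 4: 1066. −1: 1065.
[2] 1065 ≡ 4^(4 + 1) + 2·4^2 + 2·4 + 1 (base 4). Lift 5: 15686. −1: 15685.
[3] 15685 ≡ 5^(5 + 1) + 2·5^2 + 2·5 (base 5). Lift 6: 280020. −1: 280019.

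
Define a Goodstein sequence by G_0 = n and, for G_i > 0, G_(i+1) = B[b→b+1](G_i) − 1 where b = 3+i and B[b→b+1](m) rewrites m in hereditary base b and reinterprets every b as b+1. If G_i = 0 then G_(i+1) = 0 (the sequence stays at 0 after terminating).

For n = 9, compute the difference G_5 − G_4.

i=0: 9 = 3^2 (b=3); 3→4: 4^2 = 16; 16−1 = 15
i=1: 15 = 3·4 + 3 (b=4); 4→5: 3·5 + 3 = 18; 18−1 = 17
i=2: 17 = 3·5 + 2 (b=5); 5→6: 3·6 + 2 = 20; 20−1 = 19
i=3: 19 = 3·6 + 1 (b=6); 6→7: 3·7 + 1 = 22; 22−1 = 21
i=4: 21 = 3·7 (b=7); 7→8: 3·8 = 24; 24−1 = 23

2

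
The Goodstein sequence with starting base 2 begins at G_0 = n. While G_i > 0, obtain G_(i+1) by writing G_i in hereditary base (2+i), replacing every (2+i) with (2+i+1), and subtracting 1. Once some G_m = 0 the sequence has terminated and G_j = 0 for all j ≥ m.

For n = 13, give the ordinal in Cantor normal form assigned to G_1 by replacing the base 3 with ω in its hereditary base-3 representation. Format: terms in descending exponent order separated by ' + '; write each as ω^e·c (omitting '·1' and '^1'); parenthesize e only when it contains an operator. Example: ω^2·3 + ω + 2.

G_0=13  [base 2] 2^(2 + 1) + 2^2 + 1  →[2↦3]→  3^(3 + 1) + 3^3 + 1 = 109  −1 ⇒ G_1=108
G_1=108  [base 3] 3^(3 + 1) + 3^3  →[3↦4]→  4^(4 + 1) + 4^4 = 1280  −1 ⇒ G_2=1279

ω^(ω + 1) + ω^ω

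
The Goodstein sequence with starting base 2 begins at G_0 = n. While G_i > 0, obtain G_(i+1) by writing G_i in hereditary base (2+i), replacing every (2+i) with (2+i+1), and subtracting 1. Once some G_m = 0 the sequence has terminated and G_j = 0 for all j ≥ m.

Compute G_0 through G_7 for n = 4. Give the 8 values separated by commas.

step 0: 4 = 2^2; sub 3 for 2: 3^3; = 27; G_1 = 27−1 = 26
step 1: 26 = 2·3^2 + 2·3 + 2; sub 4 for 3: 2·4^2 + 2·4 + 2; = 42; G_2 = 42−1 = 41
step 2: 41 = 2·4^2 + 2·4 + 1; sub 5 for 4: 2·5^2 + 2·5 + 1; = 61; G_3 = 61−1 = 60
step 3: 60 = 2·5^2 + 2·5; sub 6 for 5: 2·6^2 + 2·6; = 84; G_4 = 84−1 = 83
step 4: 83 = 2·6^2 + 6 + 5; sub 7 for 6: 2·7^2 + 7 + 5; = 110; G_5 = 110−1 = 109
step 5: 109 = 2·7^2 + 7 + 4; sub 8 for 7: 2·8^2 + 8 + 4; = 140; G_6 = 140−1 = 139
step 6: 139 = 2·8^2 + 8 + 3; sub 9 for 8: 2·9^2 + 9 + 3; = 174; G_7 = 174−1 = 173

4, 26, 41, 60, 83, 109, 139, 173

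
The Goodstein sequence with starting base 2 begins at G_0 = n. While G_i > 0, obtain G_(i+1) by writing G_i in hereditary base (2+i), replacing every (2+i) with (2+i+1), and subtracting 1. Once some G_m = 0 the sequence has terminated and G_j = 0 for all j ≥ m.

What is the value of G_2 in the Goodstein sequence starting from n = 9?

1023

i=0: 9 = 2^(2 + 1) + 1 (b=2); 2→3: 3^(3 + 1) + 1 = 82; 82−1 = 81
i=1: 81 = 3^(3 + 1) (b=3); 3→4: 4^(4 + 1) = 1024; 1024−1 = 1023
i=2: 1023 = 3·4^4 + 3·4^3 + 3·4^2 + 3·4 + 3 (b=4); 4→5: 3·5^5 + 3·5^3 + 3·5^2 + 3·5 + 3 = 9843; 9843−1 = 9842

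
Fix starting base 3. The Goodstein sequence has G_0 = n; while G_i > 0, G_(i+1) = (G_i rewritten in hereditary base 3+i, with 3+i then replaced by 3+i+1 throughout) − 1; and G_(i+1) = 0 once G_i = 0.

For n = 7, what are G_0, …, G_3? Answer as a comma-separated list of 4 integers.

i=0: 7 = 2·3 + 1 (b=3); 3→4: 2·4 + 1 = 9; 9−1 = 8
i=1: 8 = 2·4 (b=4); 4→5: 2·5 = 10; 10−1 = 9
i=2: 9 = 5 + 4 (b=5); 5→6: 6 + 4 = 10; 10−1 = 9

7, 8, 9, 9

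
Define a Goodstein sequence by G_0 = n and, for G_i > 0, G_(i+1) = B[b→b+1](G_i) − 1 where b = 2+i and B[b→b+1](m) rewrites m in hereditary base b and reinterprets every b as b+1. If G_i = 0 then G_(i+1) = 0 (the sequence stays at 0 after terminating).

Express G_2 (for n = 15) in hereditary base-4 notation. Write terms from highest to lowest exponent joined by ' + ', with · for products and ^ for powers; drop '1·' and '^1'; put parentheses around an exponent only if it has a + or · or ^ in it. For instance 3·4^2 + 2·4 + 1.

4^(4 + 1) + 4^4 + 3

[0] 15 ≡ 2^(2 + 1) + 2^2 + 2 + 1 (base 2). Lift 3: 112. −1: 111.
[1] 111 ≡ 3^(3 + 1) + 3^3 + 3 (base 3). Lift 4: 1284. −1: 1283.
[2] 1283 ≡ 4^(4 + 1) + 4^4 + 3 (base 4). Lift 5: 18753. −1: 18752.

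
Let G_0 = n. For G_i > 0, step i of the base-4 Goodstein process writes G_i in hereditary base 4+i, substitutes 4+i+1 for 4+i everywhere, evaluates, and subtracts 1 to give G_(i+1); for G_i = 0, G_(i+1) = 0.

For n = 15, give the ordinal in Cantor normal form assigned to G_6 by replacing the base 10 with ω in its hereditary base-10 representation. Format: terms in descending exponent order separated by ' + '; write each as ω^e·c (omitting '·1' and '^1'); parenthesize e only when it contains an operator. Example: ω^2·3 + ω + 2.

step 0: 15 = 3·4 + 3; sub 5 for 4: 3·5 + 3; = 18; G_1 = 18−1 = 17
step 1: 17 = 3·5 + 2; sub 6 for 5: 3·6 + 2; = 20; G_2 = 20−1 = 19
step 2: 19 = 3·6 + 1; sub 7 for 6: 3·7 + 1; = 22; G_3 = 22−1 = 21
step 3: 21 = 3·7; sub 8 for 7: 3·8; = 24; G_4 = 24−1 = 23
step 4: 23 = 2·8 + 7; sub 9 for 8: 2·9 + 7; = 25; G_5 = 25−1 = 24
step 5: 24 = 2·9 + 6; sub 10 for 9: 2·10 + 6; = 26; G_6 = 26−1 = 25
step 6: 25 = 2·10 + 5; sub 11 for 10: 2·11 + 5; = 27; G_7 = 27−1 = 26

ω·2 + 5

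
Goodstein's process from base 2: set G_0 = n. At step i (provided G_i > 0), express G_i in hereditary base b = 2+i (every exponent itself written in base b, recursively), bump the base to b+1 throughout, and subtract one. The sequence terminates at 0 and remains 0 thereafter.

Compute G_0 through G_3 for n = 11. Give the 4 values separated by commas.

step 0: 11 = 2^(2 + 1) + 2 + 1; sub 3 for 2: 3^(3 + 1) + 3 + 1; = 85; G_1 = 85−1 = 84
step 1: 84 = 3^(3 + 1) + 3; sub 4 for 3: 4^(4 + 1) + 4; = 1028; G_2 = 1028−1 = 1027
step 2: 1027 = 4^(4 + 1) + 3; sub 5 for 4: 5^(5 + 1) + 3; = 15628; G_3 = 15628−1 = 15627

11, 84, 1027, 15627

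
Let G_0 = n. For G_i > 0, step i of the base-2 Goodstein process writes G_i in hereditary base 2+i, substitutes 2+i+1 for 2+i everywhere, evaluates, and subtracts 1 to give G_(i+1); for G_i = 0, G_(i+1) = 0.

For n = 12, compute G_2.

1065

(0) 12|_2 = 2^(2 + 1) + 2^2 ↦ 3^(3 + 1) + 3^3|_3 = 108 ⇒ 107
(1) 107|_3 = 3^(3 + 1) + 2·3^2 + 2·3 + 2 ↦ 4^(4 + 1) + 2·4^2 + 2·4 + 2|_4 = 1066 ⇒ 1065
(2) 1065|_4 = 4^(4 + 1) + 2·4^2 + 2·4 + 1 ↦ 5^(5 + 1) + 2·5^2 + 2·5 + 1|_5 = 15686 ⇒ 15685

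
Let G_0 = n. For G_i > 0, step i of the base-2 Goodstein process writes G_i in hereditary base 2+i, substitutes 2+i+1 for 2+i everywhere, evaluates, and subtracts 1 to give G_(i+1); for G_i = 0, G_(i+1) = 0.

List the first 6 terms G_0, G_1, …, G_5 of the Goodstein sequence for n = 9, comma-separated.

G_0=9  [base 2] 2^(2 + 1) + 1  →[2↦3]→  3^(3 + 1) + 1 = 82  −1 ⇒ G_1=81
G_1=81  [base 3] 3^(3 + 1)  →[3↦4]→  4^(4 + 1) = 1024  −1 ⇒ G_2=1023
G_2=1023  [base 4] 3·4^4 + 3·4^3 + 3·4^2 + 3·4 + 3  →[4↦5]→  3·5^5 + 3·5^3 + 3·5^2 + 3·5 + 3 = 9843  −1 ⇒ G_3=9842
G_3=9842  [base 5] 3·5^5 + 3·5^3 + 3·5^2 + 3·5 + 2  →[5↦6]→  3·6^6 + 3·6^3 + 3·6^2 + 3·6 + 2 = 140744  −1 ⇒ G_4=140743
G_4=140743  [base 6] 3·6^6 + 3·6^3 + 3·6^2 + 3·6 + 1  →[6↦7]→  3·7^7 + 3·7^3 + 3·7^2 + 3·7 + 1 = 2471827  −1 ⇒ G_5=2471826

9, 81, 1023, 9842, 140743, 2471826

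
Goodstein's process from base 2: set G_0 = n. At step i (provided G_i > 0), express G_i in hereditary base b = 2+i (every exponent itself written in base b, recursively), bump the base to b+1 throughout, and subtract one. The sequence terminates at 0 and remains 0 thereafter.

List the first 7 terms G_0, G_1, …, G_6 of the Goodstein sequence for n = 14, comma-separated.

[0] 14 ≡ 2^(2 + 1) + 2^2 + 2 (base 2). Lift 3: 111. −1: 110.
[1] 110 ≡ 3^(3 + 1) + 3^3 + 2 (base 3). Lift 4: 1282. −1: 1281.
[2] 1281 ≡ 4^(4 + 1) + 4^4 + 1 (base 4). Lift 5: 18751. −1: 18750.
[3] 18750 ≡ 5^(5 + 1) + 5^5 (base 5). Lift 6: 326592. −1: 326591.
[4] 326591 ≡ 6^(6 + 1) + 5·6^5 + 5·6^4 + 5·6^3 + 5·6^2 + 5·6 + 5 (base 6). Lift 7: 5862841. −1: 5862840.
[5] 5862840 ≡ 7^(7 + 1) + 5·7^5 + 5·7^4 + 5·7^3 + 5·7^2 + 5·7 + 4 (base 7). Lift 8: 134404972. −1: 134404971.

14, 110, 1281, 18750, 326591, 5862840, 134404971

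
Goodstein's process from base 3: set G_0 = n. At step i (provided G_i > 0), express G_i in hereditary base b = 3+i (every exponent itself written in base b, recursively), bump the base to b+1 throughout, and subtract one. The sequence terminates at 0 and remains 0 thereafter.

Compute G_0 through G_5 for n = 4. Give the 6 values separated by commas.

4, 4, 4, 3, 2, 1

step 0: 4 = 3 + 1; sub 4 for 3: 4 + 1; = 5; G_1 = 5−1 = 4
step 1: 4 = 4; sub 5 for 4: 5; = 5; G_2 = 5−1 = 4
step 2: 4 = 4; sub 6 for 5: 4; = 4; G_3 = 4−1 = 3
step 3: 3 = 3; sub 7 for 6: 3; = 3; G_4 = 3−1 = 2
step 4: 2 = 2; sub 8 for 7: 2; = 2; G_5 = 2−1 = 1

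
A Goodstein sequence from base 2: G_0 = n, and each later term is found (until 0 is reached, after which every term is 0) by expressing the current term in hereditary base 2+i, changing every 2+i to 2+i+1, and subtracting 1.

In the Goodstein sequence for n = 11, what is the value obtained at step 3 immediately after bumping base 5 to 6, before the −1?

279938

base 2: 11 = 2^(2 + 1) + 2 + 1; at 3: 3^(3 + 1) + 3 + 1 = 85; next = 84
base 3: 84 = 3^(3 + 1) + 3; at 4: 4^(4 + 1) + 4 = 1028; next = 1027
base 4: 1027 = 4^(4 + 1) + 3; at 5: 5^(5 + 1) + 3 = 15628; next = 15627
base 5: 15627 = 5^(5 + 1) + 2; at 6: 6^(6 + 1) + 2 = 279938; next = 279937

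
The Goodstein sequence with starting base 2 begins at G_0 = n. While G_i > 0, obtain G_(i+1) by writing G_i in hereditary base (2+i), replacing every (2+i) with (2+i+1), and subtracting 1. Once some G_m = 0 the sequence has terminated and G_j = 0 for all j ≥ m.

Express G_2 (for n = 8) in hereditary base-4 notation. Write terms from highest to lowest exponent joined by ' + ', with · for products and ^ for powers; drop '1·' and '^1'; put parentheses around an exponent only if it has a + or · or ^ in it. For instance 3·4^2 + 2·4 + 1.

(0) 8|_2 = 2^(2 + 1) ↦ 3^(3 + 1)|_3 = 81 ⇒ 80
(1) 80|_3 = 2·3^3 + 2·3^2 + 2·3 + 2 ↦ 2·4^4 + 2·4^2 + 2·4 + 2|_4 = 554 ⇒ 553
(2) 553|_4 = 2·4^4 + 2·4^2 + 2·4 + 1 ↦ 2·5^5 + 2·5^2 + 2·5 + 1|_5 = 6311 ⇒ 6310

2·4^4 + 2·4^2 + 2·4 + 1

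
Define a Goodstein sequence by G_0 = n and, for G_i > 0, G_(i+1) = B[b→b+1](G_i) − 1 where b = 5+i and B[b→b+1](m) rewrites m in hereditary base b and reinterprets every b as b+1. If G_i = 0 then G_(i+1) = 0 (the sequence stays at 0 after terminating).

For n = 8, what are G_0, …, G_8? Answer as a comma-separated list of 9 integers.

8, 8, 8, 8, 8, 7, 6, 5, 4

(0) 8|_5 = 5 + 3 ↦ 6 + 3|_6 = 9 ⇒ 8
(1) 8|_6 = 6 + 2 ↦ 7 + 2|_7 = 9 ⇒ 8
(2) 8|_7 = 7 + 1 ↦ 8 + 1|_8 = 9 ⇒ 8
(3) 8|_8 = 8 ↦ 9|_9 = 9 ⇒ 8
(4) 8|_9 = 8 ↦ 8|_10 = 8 ⇒ 7
(5) 7|_10 = 7 ↦ 7|_11 = 7 ⇒ 6
(6) 6|_11 = 6 ↦ 6|_12 = 6 ⇒ 5
(7) 5|_12 = 5 ↦ 5|_13 = 5 ⇒ 4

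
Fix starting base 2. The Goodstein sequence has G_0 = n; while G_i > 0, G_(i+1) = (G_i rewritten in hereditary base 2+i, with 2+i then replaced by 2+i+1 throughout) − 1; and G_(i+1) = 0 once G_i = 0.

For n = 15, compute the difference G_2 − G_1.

1172

[0] 15 ≡ 2^(2 + 1) + 2^2 + 2 + 1 (base 2). Lift 3: 112. −1: 111.
[1] 111 ≡ 3^(3 + 1) + 3^3 + 3 (base 3). Lift 4: 1284. −1: 1283.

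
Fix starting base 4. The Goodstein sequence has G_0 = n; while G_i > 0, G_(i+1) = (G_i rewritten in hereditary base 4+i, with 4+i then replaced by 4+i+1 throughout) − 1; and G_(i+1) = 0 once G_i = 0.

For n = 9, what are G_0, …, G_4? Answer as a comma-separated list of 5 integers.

9, 10, 11, 11, 11

i=0: 9 = 2·4 + 1 (b=4); 4→5: 2·5 + 1 = 11; 11−1 = 10
i=1: 10 = 2·5 (b=5); 5→6: 2·6 = 12; 12−1 = 11
i=2: 11 = 6 + 5 (b=6); 6→7: 7 + 5 = 12; 12−1 = 11
i=3: 11 = 7 + 4 (b=7); 7→8: 8 + 4 = 12; 12−1 = 11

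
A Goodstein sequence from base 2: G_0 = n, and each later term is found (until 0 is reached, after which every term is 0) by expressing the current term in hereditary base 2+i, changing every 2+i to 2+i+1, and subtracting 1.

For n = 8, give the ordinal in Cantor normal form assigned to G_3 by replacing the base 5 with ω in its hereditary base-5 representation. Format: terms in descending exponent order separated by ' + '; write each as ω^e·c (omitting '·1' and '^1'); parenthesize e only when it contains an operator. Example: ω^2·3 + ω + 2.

i=0: 8 = 2^(2 + 1) (b=2); 2→3: 3^(3 + 1) = 81; 81−1 = 80
i=1: 80 = 2·3^3 + 2·3^2 + 2·3 + 2 (b=3); 3→4: 2·4^4 + 2·4^2 + 2·4 + 2 = 554; 554−1 = 553
i=2: 553 = 2·4^4 + 2·4^2 + 2·4 + 1 (b=4); 4→5: 2·5^5 + 2·5^2 + 2·5 + 1 = 6311; 6311−1 = 6310

ω^ω·2 + ω^2·2 + ω·2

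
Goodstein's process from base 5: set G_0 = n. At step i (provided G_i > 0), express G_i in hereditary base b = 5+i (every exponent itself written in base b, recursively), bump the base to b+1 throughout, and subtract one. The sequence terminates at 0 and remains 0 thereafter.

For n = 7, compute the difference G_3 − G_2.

0

(0) 7|_5 = 5 + 2 ↦ 6 + 2|_6 = 8 ⇒ 7
(1) 7|_6 = 6 + 1 ↦ 7 + 1|_7 = 8 ⇒ 7
(2) 7|_7 = 7 ↦ 8|_8 = 8 ⇒ 7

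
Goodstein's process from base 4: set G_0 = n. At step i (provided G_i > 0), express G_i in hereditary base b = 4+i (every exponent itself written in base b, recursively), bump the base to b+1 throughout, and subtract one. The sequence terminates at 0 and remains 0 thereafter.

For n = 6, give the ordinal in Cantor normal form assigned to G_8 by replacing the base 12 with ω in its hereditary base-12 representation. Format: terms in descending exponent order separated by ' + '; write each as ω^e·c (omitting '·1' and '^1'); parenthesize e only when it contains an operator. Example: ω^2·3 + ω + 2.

i=0: 6 = 4 + 2 (b=4); 4→5: 5 + 2 = 7; 7−1 = 6
i=1: 6 = 5 + 1 (b=5); 5→6: 6 + 1 = 7; 7−1 = 6
i=2: 6 = 6 (b=6); 6→7: 7 = 7; 7−1 = 6
i=3: 6 = 6 (b=7); 7→8: 6 = 6; 6−1 = 5
i=4: 5 = 5 (b=8); 8→9: 5 = 5; 5−1 = 4
i=5: 4 = 4 (b=9); 9→10: 4 = 4; 4−1 = 3
i=6: 3 = 3 (b=10); 10→11: 3 = 3; 3−1 = 2
i=7: 2 = 2 (b=11); 11→12: 2 = 2; 2−1 = 1
i=8: 1 = 1 (b=12); 12→13: 1 = 1; 1−1 = 0

1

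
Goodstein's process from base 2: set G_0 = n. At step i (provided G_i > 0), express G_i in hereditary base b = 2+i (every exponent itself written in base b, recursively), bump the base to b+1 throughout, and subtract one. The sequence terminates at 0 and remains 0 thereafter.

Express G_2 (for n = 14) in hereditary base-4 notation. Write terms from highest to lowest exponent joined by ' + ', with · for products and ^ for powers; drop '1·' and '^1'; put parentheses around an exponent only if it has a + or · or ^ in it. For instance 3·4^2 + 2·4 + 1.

4^(4 + 1) + 4^4 + 1

G_0=14  [base 2] 2^(2 + 1) + 2^2 + 2  →[2↦3]→  3^(3 + 1) + 3^3 + 3 = 111  −1 ⇒ G_1=110
G_1=110  [base 3] 3^(3 + 1) + 3^3 + 2  →[3↦4]→  4^(4 + 1) + 4^4 + 2 = 1282  −1 ⇒ G_2=1281
G_2=1281  [base 4] 4^(4 + 1) + 4^4 + 1  →[4↦5]→  5^(5 + 1) + 5^5 + 1 = 18751  −1 ⇒ G_3=18750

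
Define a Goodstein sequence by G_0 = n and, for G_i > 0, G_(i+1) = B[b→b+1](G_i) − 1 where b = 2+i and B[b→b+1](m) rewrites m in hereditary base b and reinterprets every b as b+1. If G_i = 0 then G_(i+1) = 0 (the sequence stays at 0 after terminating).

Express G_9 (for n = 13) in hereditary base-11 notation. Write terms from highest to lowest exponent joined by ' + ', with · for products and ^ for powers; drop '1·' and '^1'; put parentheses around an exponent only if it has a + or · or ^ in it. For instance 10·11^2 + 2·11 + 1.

step 0: 13 = 2^(2 + 1) + 2^2 + 1; sub 3 for 2: 3^(3 + 1) + 3^3 + 1; = 109; G_1 = 109−1 = 108
step 1: 108 = 3^(3 + 1) + 3^3; sub 4 for 3: 4^(4 + 1) + 4^4; = 1280; G_2 = 1280−1 = 1279
step 2: 1279 = 4^(4 + 1) + 3·4^3 + 3·4^2 + 3·4 + 3; sub 5 for 4: 5^(5 + 1) + 3·5^3 + 3·5^2 + 3·5 + 3; = 16093; G_3 = 16093−1 = 16092
step 3: 16092 = 5^(5 + 1) + 3·5^3 + 3·5^2 + 3·5 + 2; sub 6 for 5: 6^(6 + 1) + 3·6^3 + 3·6^2 + 3·6 + 2; = 280712; G_4 = 280712−1 = 280711
step 4: 280711 = 6^(6 + 1) + 3·6^3 + 3·6^2 + 3·6 + 1; sub 7 for 6: 7^(7 + 1) + 3·7^3 + 3·7^2 + 3·7 + 1; = 5765999; G_5 = 5765999−1 = 5765998
step 5: 5765998 = 7^(7 + 1) + 3·7^3 + 3·7^2 + 3·7; sub 8 for 7: 8^(8 + 1) + 3·8^3 + 3·8^2 + 3·8; = 134219480; G_6 = 134219480−1 = 134219479
step 6: 134219479 = 8^(8 + 1) + 3·8^3 + 3·8^2 + 2·8 + 7; sub 9 for 8: 9^(9 + 1) + 3·9^3 + 3·9^2 + 2·9 + 7; = 3486786856; G_7 = 3486786856−1 = 3486786855
step 7: 3486786855 = 9^(9 + 1) + 3·9^3 + 3·9^2 + 2·9 + 6; sub 10 for 9: 10^(10 + 1) + 3·10^3 + 3·10^2 + 2·10 + 6; = 100000003326; G_8 = 100000003326−1 = 100000003325
step 8: 100000003325 = 10^(10 + 1) + 3·10^3 + 3·10^2 + 2·10 + 5; sub 11 for 10: 11^(11 + 1) + 3·11^3 + 3·11^2 + 2·11 + 5; = 3138428381104; G_9 = 3138428381104−1 = 3138428381103

11^(11 + 1) + 3·11^3 + 3·11^2 + 2·11 + 4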